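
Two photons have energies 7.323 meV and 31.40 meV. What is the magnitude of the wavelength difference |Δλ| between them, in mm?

0.130 mm

Using λ = hc/E: λ₁ = 1.6931·10^-4 m, λ₂ = 3.9485·10^-5 m.
|Δλ| = |1.6931·10^-4 − 3.9485·10^-5| = 1.30·10^-4 m = 0.130 mm.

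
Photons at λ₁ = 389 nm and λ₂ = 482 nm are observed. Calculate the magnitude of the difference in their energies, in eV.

Using E = hc/λ: E₁ = 5.107e-19 J, E₂ = 4.121e-19 J.
|ΔE| = |5.107e-19 − 4.121e-19| = 9.85e-20 J = 0.615 eV.

0.615 eV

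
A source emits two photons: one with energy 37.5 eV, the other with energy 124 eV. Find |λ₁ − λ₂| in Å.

231 Å

Using λ = hc/E: λ₁ = 3.306e-8 m, λ₂ = 9.999e-9 m.
|Δλ| = |3.306e-8 − 9.999e-9| = 2.31e-8 m = 231 Å.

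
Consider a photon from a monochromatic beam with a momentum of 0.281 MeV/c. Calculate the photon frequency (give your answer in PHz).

Take h = 6.62607015 × 10^-34 J·s, c = 2.99792458 × 10^8 m/s, 1 eV = 1.602176634 × 10^-19 J.
In SI units: p = 0.281 MeV/c = 1.5017 × 10^-22 kg·m/s.
For a photon f = pc/h, so f = 6.795 × 10^19 Hz.
Converting to PHz: f = 67950 PHz ≈ 6.79 × 10^4 PHz.

6.79 × 10^4 PHz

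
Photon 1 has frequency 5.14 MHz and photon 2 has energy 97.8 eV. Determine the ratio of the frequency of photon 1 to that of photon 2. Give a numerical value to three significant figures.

2.17 × 10^-10

f_1 = 5.140 × 10^6 Hz (from frequency = 5.14 MHz, via f given directly).
f_2 = 2.365 × 10^16 Hz (from energy = 97.8 eV, via f = E/h).
Ratio = 5.140 × 10^6 / 2.365 × 10^16 = 2.17 × 10^-10.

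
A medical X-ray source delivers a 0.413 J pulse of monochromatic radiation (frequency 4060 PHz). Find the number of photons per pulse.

Per-photon energy: E = 2.690 × 10^-15 J (from frequency = 4060 PHz).
N = E_total / E_photon = 0.413 J / 2.690 × 10^-15 J = 1.54 × 10^14.

1.54 × 10^14 photons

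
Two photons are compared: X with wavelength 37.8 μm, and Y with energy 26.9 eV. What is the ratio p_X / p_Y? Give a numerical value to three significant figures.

1.22e-3

p_X = 1.753e-29 kg·m/s (from wavelength = 37.8 μm, via p = h/λ).
p_Y = 1.438e-26 kg·m/s (from energy = 26.9 eV, via p = E/c).
Ratio = 1.753e-29 / 1.438e-26 = 1.22e-3.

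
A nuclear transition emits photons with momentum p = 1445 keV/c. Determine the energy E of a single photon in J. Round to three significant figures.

Convert to SI: p = 1445 keV/c = 7.7225·10^-22 kg·m/s.
For a photon E = pc, so E = 2.315·10^-13 J.
So E ≈ 2.32·10^-13 J.

2.32·10^-13 J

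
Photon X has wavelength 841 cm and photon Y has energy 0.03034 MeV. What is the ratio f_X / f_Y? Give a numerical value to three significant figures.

f_X = 3.565 × 10^7 Hz (from wavelength = 841 cm, via f = c/λ).
f_Y = 7.336 × 10^18 Hz (from energy = 0.03034 MeV, via f = E/h).
Ratio = 3.565 × 10^7 / 7.336 × 10^18 = 4.86 × 10^-12.

4.86 × 10^-12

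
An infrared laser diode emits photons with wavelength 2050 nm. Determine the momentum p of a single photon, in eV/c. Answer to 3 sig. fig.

0.605 eV/c

In SI units: λ = 2050 nm = 2.05e-6 m.
Apply p = h/λ: p = 3.232e-28 kg·m/s.
Converting to eV/c: p = 0.6048 eV/c ≈ 0.605 eV/c.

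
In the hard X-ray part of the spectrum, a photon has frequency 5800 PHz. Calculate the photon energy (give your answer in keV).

24.0 keV

Take h = 6.62607015e-34 J·s, 1 eV = 1.602176634e-19 J.
Convert to SI: f = 5800 PHz = 5.80e18 Hz.
Apply E = hf: E = 3.843e-15 J.
Converting to keV: E = 23.99 keV ≈ 24.0 keV.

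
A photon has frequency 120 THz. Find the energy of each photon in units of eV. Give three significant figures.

Take h = 6.62607015 × 10^-34 J·s, 1 eV = 1.602176634 × 10^-19 J.
First convert: f = 120 THz = 1.2 × 10^14 Hz.
Since E = hf for a photon, E = 7.951 × 10^-20 J.
Converting to eV: E = 0.4963 eV ≈ 0.496 eV.

0.496 eV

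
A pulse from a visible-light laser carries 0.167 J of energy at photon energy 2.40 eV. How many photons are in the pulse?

4.34e17 photons

Per-photon energy: E = 3.845e-19 J (from energy = 2.40 eV).
N = E_total / E_photon = 0.167 J / 3.845e-19 J = 4.34e17.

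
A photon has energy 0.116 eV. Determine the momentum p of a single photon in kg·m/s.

6.20 × 10^-29 kg·m/s

In SI units: E = 0.116 eV = 1.8585 × 10^-20 J.
Since p = E/c for a photon, p = 6.199 × 10^-29 kg·m/s.
So p ≈ 6.20 × 10^-29 kg·m/s.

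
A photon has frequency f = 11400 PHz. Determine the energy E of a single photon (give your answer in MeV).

Take h = 6.62607015e-34 J·s, 1 eV = 1.602176634e-19 J.
In SI units: f = 11400 PHz = 1.14e19 Hz.
For a photon E = hf, so E = 7.554e-15 J.
Converting to MeV: E = 0.04715 MeV ≈ 0.0471 MeV.

0.0471 MeV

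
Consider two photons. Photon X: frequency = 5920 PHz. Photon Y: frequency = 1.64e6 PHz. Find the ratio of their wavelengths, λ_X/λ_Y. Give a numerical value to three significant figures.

277

λ_X = 5.064e-11 m (from frequency = 5920 PHz, via λ = c/f).
λ_Y = 1.828e-13 m (from frequency = 1.64e6 PHz, via λ = c/f).
Ratio = 5.064e-11 / 1.828e-13 = 277.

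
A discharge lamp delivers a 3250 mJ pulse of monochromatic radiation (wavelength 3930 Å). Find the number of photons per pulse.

6.43e18 photons

Per-photon energy: E = 5.055e-19 J (from wavelength = 3930 Å).
N = E_total / E_photon = 3.25 J / 5.055e-19 J = 6.43e18.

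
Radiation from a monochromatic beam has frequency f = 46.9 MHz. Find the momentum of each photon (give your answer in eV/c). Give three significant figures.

1.94 × 10^-7 eV/c

Use h = 6.62607015 × 10^-34 J·s, c = 2.99792458 × 10^8 m/s, 1 eV = 1.602176634 × 10^-19 J.
Convert to SI: f = 46.9 MHz = 4.69 × 10^7 Hz.
For a photon p = hf/c, so p = 1.037 × 10^-34 kg·m/s.
Converting to eV/c: p = 1.940 × 10^-7 eV/c ≈ 1.94 × 10^-7 eV/c.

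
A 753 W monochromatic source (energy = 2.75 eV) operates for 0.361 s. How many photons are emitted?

Total energy: E_total = P·t = 753 × 0.361 = 271.8 J.
Per-photon energy: E = 4.406·10^-19 J.
N = E_total / E_photon = 6.17·10^20.

6.17·10^20 photons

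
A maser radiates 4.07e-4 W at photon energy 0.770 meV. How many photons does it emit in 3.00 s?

Total energy: E_total = P·t = 4.07e-4 × 3.00 = 0.001221 J.
Per-photon energy: E = 1.234e-22 J.
N = E_total / E_photon = 9.90e18.

9.90e18 photons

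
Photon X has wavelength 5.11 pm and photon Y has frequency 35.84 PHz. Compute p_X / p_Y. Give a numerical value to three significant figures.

1640

p_X = 1.297·10^-22 kg·m/s (from wavelength = 5.11 pm, via p = h/λ).
p_Y = 7.921·10^-26 kg·m/s (from frequency = 35.84 PHz, via p = hf/c).
Ratio = 1.297·10^-22 / 7.921·10^-26 = 1640.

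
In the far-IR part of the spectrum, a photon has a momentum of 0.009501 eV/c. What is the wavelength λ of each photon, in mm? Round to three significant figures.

0.130 mm

Use h = 6.62607015 × 10^-34 J·s, c = 2.99792458 × 10^8 m/s, 1 eV = 1.602176634 × 10^-19 J.
Convert to SI: p = 0.009501 eV/c = 5.0776 × 10^-30 kg·m/s.
Apply λ = h/p: λ = 1.305 × 10^-4 m.
Converting to mm: λ = 0.1305 mm ≈ 0.130 mm.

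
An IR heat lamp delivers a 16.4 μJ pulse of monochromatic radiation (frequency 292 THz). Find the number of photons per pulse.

Per-photon energy: E = 1.935 × 10^-19 J (from frequency = 292 THz).
N = E_total / E_photon = 1.64 × 10^-5 J / 1.935 × 10^-19 J = 8.48 × 10^13.

8.48 × 10^13 photons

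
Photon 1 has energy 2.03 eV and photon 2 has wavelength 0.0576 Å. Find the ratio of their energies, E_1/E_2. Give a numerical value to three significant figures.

9.43e-6

E_1 = 3.252e-19 J (from energy = 2.03 eV, via E given directly).
E_2 = 3.449e-14 J (from wavelength = 0.0576 Å, via E = hc/λ).
Ratio = 3.252e-19 / 3.449e-14 = 9.43e-6.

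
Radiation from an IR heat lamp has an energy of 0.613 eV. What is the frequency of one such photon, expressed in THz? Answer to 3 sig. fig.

Convert to SI: E = 0.613 eV = 9.8213e-20 J.
Apply f = E/h: f = 1.482e14 Hz.
Converting to THz: f = 148.2 THz ≈ 148 THz.

148 THz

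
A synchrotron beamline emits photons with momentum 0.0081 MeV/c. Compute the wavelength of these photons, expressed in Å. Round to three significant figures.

1.53 Å

(h = 6.62607015·10^-34 J·s, c = 2.99792458·10^8 m/s, 1 eV = 1.602176634·10^-19 J.)
In SI units: p = 0.0081 MeV/c = 4.3289·10^-24 kg·m/s.
Since λ = h/p for a photon, λ = 1.531·10^-10 m.
Converting to Å: λ = 1.531 Å ≈ 1.53 Å.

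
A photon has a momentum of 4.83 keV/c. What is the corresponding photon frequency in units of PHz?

1170 PHz

Convert to SI: p = 4.83 keV/c = 2.5813e-24 kg·m/s.
Apply f = pc/h: f = 1.168e18 Hz.
Converting to PHz: f = 1168 PHz ≈ 1170 PHz.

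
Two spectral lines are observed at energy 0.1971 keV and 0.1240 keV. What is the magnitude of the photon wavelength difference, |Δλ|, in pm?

Using λ = hc/E: λ₁ = 6.2904·10^-9 m, λ₂ = 9.9987·10^-9 m.
|Δλ| = |6.2904·10^-9 − 9.9987·10^-9| = 3.71·10^-9 m = 3710 pm.

3710 pm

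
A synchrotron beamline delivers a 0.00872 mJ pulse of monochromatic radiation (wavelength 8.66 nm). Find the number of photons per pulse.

3.80 × 10^11 photons

Per-photon energy: E = 2.294 × 10^-17 J (from wavelength = 8.66 nm).
N = E_total / E_photon = 8.72 × 10^-6 J / 2.294 × 10^-17 J = 3.80 × 10^11.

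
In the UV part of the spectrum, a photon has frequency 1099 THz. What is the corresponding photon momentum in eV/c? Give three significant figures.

Convert to SI: f = 1099 THz = 1.099e15 Hz.
Apply p = hf/c: p = 2.429e-27 kg·m/s.
Converting to eV/c: p = 4.545 eV/c ≈ 4.55 eV/c.

4.55 eV/c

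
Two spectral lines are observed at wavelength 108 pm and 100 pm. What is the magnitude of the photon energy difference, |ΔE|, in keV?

Using E = hc/λ: E₁ = 1.839 × 10^-15 J, E₂ = 1.986 × 10^-15 J.
|ΔE| = |1.839 × 10^-15 − 1.986 × 10^-15| = 1.47 × 10^-16 J = 0.918 keV.

0.918 keV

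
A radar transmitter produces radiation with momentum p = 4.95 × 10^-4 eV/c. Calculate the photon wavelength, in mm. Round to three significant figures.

2.50 mm

Use h = 6.62607015 × 10^-34 J·s, c = 2.99792458 × 10^8 m/s, 1 eV = 1.602176634 × 10^-19 J.
In SI units: p = 4.95 × 10^-4 eV/c = 2.6454 × 10^-31 kg·m/s.
Since λ = h/p for a photon, λ = 0.002505 m.
Converting to mm: λ = 2.505 mm ≈ 2.50 mm.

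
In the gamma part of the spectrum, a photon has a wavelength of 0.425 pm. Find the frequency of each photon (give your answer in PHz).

Convert to SI: λ = 0.425 pm = 4.25e-13 m.
Apply f = c/λ: f = 7.054e20 Hz.
Converting to PHz: f = 705400 PHz ≈ 7.05e5 PHz.

7.05e5 PHz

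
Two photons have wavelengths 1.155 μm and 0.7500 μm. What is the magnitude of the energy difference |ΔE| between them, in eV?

0.580 eV

Using E = hc/λ: E₁ = 1.7199e-19 J, E₂ = 2.6486e-19 J.
|ΔE| = |1.7199e-19 − 2.6486e-19| = 9.29e-20 J = 0.580 eV.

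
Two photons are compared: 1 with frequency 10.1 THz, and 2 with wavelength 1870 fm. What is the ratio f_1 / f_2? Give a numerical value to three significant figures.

6.30 × 10^-8

f_1 = 1.010 × 10^13 Hz (from frequency = 10.1 THz, via f given directly).
f_2 = 1.603 × 10^20 Hz (from wavelength = 1870 fm, via f = c/λ).
Ratio = 1.010 × 10^13 / 1.603 × 10^20 = 6.30 × 10^-8.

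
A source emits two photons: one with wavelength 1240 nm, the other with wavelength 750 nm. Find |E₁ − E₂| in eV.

0.653 eV

Using E = hc/λ: E₁ = 1.602·10^-19 J, E₂ = 2.649·10^-19 J.
|ΔE| = |1.602·10^-19 − 2.649·10^-19| = 1.05·10^-19 J = 0.653 eV.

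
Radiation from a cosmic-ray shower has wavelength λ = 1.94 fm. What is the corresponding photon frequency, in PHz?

Take c = 2.99792458·10^8 m/s.
First convert: λ = 1.94 fm = 1.94·10^-15 m.
The photon relation is f = c/λ, giving f = 1.545·10^23 Hz.
Converting to PHz: f = 1.545·10^8 PHz ≈ 1.55·10^8 PHz.

1.55·10^8 PHz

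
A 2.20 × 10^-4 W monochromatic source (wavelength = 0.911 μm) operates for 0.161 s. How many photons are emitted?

1.62 × 10^14 photons

Total energy: E_total = P·t = 2.20 × 10^-4 × 0.161 = 3.542 × 10^-5 J.
Per-photon energy: E = 2.181 × 10^-19 J.
N = E_total / E_photon = 1.62 × 10^14.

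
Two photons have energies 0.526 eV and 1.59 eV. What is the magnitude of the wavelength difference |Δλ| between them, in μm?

1.58 μm

Using λ = hc/E: λ₁ = 2.357·10^-6 m, λ₂ = 7.798·10^-7 m.
|Δλ| = |2.357·10^-6 − 7.798·10^-7| = 1.58·10^-6 m = 1.58 μm.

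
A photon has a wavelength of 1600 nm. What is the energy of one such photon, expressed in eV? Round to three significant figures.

0.775 eV

Use h = 6.62607015 × 10^-34 J·s, c = 2.99792458 × 10^8 m/s, 1 eV = 1.602176634 × 10^-19 J.
Convert to SI: λ = 1600 nm = 1.6 × 10^-6 m.
For a photon E = hc/λ, so E = 1.242 × 10^-19 J.
Converting to eV: E = 0.7749 eV ≈ 0.775 eV.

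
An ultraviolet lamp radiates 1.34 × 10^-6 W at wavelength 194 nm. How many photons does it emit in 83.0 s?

1.09 × 10^14 photons

Total energy: E_total = P·t = 1.34 × 10^-6 × 83.0 = 1.112 × 10^-4 J.
Per-photon energy: E = 1.024 × 10^-18 J.
N = E_total / E_photon = 1.09 × 10^14.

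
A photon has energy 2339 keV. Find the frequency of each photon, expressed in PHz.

5.66 × 10^5 PHz

Take h = 6.62607015 × 10^-34 J·s, 1 eV = 1.602176634 × 10^-19 J.
Convert to SI: E = 2339 keV = 3.7475 × 10^-13 J.
The photon relation is f = E/h, giving f = 5.656 × 10^20 Hz.
Converting to PHz: f = 565600 PHz ≈ 5.66 × 10^5 PHz.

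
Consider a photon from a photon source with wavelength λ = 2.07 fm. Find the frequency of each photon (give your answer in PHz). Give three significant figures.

Use c = 2.99792458e8 m/s.
First convert: λ = 2.07 fm = 2.07e-15 m.
The photon relation is f = c/λ, giving f = 1.448e23 Hz.
Converting to PHz: f = 1.448e8 PHz ≈ 1.45e8 PHz.

1.45e8 PHz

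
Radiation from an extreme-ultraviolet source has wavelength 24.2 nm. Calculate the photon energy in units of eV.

Use h = 6.62607015 × 10^-34 J·s, c = 2.99792458 × 10^8 m/s, 1 eV = 1.602176634 × 10^-19 J.
In SI units: λ = 24.2 nm = 2.42 × 10^-8 m.
Apply E = hc/λ: E = 8.208 × 10^-18 J.
Converting to eV: E = 51.23 eV ≈ 51.2 eV.

51.2 eV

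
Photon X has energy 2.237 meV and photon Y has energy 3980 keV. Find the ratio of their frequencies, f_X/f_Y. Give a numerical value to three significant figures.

f_X = 5.409·10^11 Hz (from energy = 2.237 meV, via f = E/h).
f_Y = 9.624·10^20 Hz (from energy = 3980 keV, via f = E/h).
Ratio = 5.409·10^11 / 9.624·10^20 = 5.62·10^-10.

5.62·10^-10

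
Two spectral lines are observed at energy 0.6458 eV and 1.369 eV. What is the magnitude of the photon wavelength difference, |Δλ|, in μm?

1.01 μm

Using λ = hc/E: λ₁ = 1.9199e-6 m, λ₂ = 9.0566e-7 m.
|Δλ| = |1.9199e-6 − 9.0566e-7| = 1.01e-6 m = 1.01 μm.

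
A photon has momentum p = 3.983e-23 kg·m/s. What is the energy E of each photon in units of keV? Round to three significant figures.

Take c = 2.99792458e8 m/s, 1 eV = 1.602176634e-19 J.
For a photon E = pc, so E = 1.194e-14 J.
Converting to keV: E = 74.53 keV ≈ 74.5 keV.

74.5 keV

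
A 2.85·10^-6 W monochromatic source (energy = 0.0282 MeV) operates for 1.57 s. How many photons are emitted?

9.90·10^8 photons

Total energy: E_total = P·t = 2.85·10^-6 × 1.57 = 4.475·10^-6 J.
Per-photon energy: E = 4.518·10^-15 J.
N = E_total / E_photon = 9.90·10^8.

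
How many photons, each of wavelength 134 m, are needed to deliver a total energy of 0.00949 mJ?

Per-photon energy: E = 1.482 × 10^-27 J (from wavelength = 134 m).
N = E_total / E_photon = 9.49 × 10^-6 J / 1.482 × 10^-27 J = 6.40 × 10^21.

6.40 × 10^21 photons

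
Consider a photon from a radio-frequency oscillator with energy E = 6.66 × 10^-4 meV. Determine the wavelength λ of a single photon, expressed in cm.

Convert to SI: E = 6.66 × 10^-4 meV = 1.0670 × 10^-25 J.
Since λ = hc/E for a photon, λ = 1.862 m.
Converting to cm: λ = 186.2 cm ≈ 186 cm.

186 cm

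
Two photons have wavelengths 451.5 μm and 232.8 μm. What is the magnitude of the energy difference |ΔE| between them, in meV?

Using E = hc/λ: E₁ = 4.3997e-22 J, E₂ = 8.5328e-22 J.
|ΔE| = |4.3997e-22 − 8.5328e-22| = 4.13e-22 J = 2.58 meV.

2.58 meV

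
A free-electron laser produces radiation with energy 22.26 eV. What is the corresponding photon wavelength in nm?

Convert to SI: E = 22.26 eV = 3.5664e-18 J.
The photon relation is λ = hc/E, giving λ = 5.570e-8 m.
Converting to nm: λ = 55.70 nm ≈ 55.7 nm.

55.7 nm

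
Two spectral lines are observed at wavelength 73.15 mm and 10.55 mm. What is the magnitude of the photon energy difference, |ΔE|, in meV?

0.101 meV

Using E = hc/λ: E₁ = 2.7156e-24 J, E₂ = 1.8829e-23 J.
|ΔE| = |2.7156e-24 − 1.8829e-23| = 1.61e-23 J = 0.101 meV.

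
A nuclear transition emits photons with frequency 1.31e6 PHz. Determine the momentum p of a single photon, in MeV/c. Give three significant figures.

5.42 MeV/c

(h = 6.62607015e-34 J·s, c = 2.99792458e8 m/s, 1 eV = 1.602176634e-19 J.)
Convert to SI: f = 1.31e6 PHz = 1.31e21 Hz.
Apply p = hf/c: p = 2.895e-21 kg·m/s.
Converting to MeV/c: p = 5.418 MeV/c ≈ 5.42 MeV/c.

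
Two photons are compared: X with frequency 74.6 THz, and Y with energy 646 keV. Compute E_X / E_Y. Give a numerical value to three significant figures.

E_X = 4.943 × 10^-20 J (from frequency = 74.6 THz, via E = hf).
E_Y = 1.035 × 10^-13 J (from energy = 646 keV, via E given directly).
Ratio = 4.943 × 10^-20 / 1.035 × 10^-13 = 4.78 × 10^-7.

4.78 × 10^-7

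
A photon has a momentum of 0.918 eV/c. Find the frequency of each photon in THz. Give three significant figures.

Use h = 6.62607015 × 10^-34 J·s, c = 2.99792458 × 10^8 m/s, 1 eV = 1.602176634 × 10^-19 J.
First convert: p = 0.918 eV/c = 4.9061 × 10^-28 kg·m/s.
Since f = pc/h for a photon, f = 2.220 × 10^14 Hz.
Converting to THz: f = 222.0 THz ≈ 222 THz.

222 THz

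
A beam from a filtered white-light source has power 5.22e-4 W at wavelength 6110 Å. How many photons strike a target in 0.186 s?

Total energy: E_total = P·t = 5.22e-4 × 0.186 = 9.709e-5 J.
Per-photon energy: E = 3.251e-19 J.
N = E_total / E_photon = 2.99e14.

2.99e14 photons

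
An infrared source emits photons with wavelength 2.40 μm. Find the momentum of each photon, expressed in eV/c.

0.517 eV/c

Use h = 6.62607015e-34 J·s, c = 2.99792458e8 m/s, 1 eV = 1.602176634e-19 J.
Convert to SI: λ = 2.40 μm = 2.40e-6 m.
For a photon p = h/λ, so p = 2.761e-28 kg·m/s.
Converting to eV/c: p = 0.5166 eV/c ≈ 0.517 eV/c.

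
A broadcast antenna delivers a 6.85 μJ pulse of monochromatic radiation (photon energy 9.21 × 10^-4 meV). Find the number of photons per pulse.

Per-photon energy: E = 1.476 × 10^-25 J (from energy = 9.21 × 10^-4 meV).
N = E_total / E_photon = 6.85 × 10^-6 J / 1.476 × 10^-25 J = 4.64 × 10^19.

4.64 × 10^19 photons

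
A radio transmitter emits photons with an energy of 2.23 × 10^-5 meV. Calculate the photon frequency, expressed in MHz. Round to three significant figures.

5.39 MHz

First convert: E = 2.23 × 10^-5 meV = 3.5729 × 10^-27 J.
For a photon f = E/h, so f = 5.392 × 10^6 Hz.
Converting to MHz: f = 5.392 MHz ≈ 5.39 MHz.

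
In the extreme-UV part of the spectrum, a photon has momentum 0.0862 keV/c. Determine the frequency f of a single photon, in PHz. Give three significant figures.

Convert to SI: p = 0.0862 keV/c = 4.6068e-26 kg·m/s.
Since f = pc/h for a photon, f = 2.084e16 Hz.
Converting to PHz: f = 20.84 PHz ≈ 20.8 PHz.

20.8 PHz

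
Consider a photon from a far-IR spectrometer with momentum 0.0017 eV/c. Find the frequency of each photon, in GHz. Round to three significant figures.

First convert: p = 0.0017 eV/c = 9.0853e-31 kg·m/s.
For a photon f = pc/h, so f = 4.111e11 Hz.
Converting to GHz: f = 411.1 GHz ≈ 411 GHz.

411 GHz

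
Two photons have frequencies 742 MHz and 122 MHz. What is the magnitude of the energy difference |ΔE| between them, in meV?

2.56 × 10^-3 meV

Using E = hf: E₁ = 4.917 × 10^-25 J, E₂ = 8.084 × 10^-26 J.
|ΔE| = |4.917 × 10^-25 − 8.084 × 10^-26| = 4.11 × 10^-25 J = 2.56 × 10^-3 meV.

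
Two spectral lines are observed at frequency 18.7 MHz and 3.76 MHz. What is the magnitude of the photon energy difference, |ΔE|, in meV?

Using E = hf: E₁ = 1.239·10^-26 J, E₂ = 2.491·10^-27 J.
|ΔE| = |1.239·10^-26 − 2.491·10^-27| = 9.90·10^-27 J = 6.18·10^-5 meV.

6.18·10^-5 meV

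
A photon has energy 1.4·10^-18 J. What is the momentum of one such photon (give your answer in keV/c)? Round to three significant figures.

8.74·10^-3 keV/c

Take c = 2.99792458·10^8 m/s, 1 eV = 1.602176634·10^-19 J.
Apply p = E/c: p = 4.670·10^-27 kg·m/s.
Converting to keV/c: p = 0.008738 keV/c ≈ 8.74·10^-3 keV/c.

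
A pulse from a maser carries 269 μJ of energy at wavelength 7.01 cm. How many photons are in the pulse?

Per-photon energy: E = 2.834·10^-24 J (from wavelength = 7.01 cm).
N = E_total / E_photon = 2.69·10^-4 J / 2.834·10^-24 J = 9.49·10^19.

9.49·10^19 photons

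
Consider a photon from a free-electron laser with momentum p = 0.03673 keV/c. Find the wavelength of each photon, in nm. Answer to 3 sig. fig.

33.8 nm

In SI units: p = 0.03673 keV/c = 1.9630e-26 kg·m/s.
Since λ = h/p for a photon, λ = 3.376e-8 m.
Converting to nm: λ = 33.76 nm ≈ 33.8 nm.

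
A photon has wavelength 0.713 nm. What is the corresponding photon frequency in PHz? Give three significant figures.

(c = 2.99792458e8 m/s.)
Convert to SI: λ = 0.713 nm = 7.13e-10 m.
Apply f = c/λ: f = 4.205e17 Hz.
Converting to PHz: f = 420.5 PHz ≈ 420 PHz.

420 PHz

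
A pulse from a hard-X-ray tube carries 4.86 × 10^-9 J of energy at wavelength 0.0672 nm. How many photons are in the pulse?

Per-photon energy: E = 2.956 × 10^-15 J (from wavelength = 0.0672 nm).
N = E_total / E_photon = 4.86 × 10^-9 J / 2.956 × 10^-15 J = 1.64 × 10^6.

1.64 × 10^6 photons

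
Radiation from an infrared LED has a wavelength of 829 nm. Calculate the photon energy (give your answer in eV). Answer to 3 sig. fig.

1.50 eV

Use h = 6.62607015e-34 J·s, c = 2.99792458e8 m/s, 1 eV = 1.602176634e-19 J.
Convert to SI: λ = 829 nm = 8.29e-7 m.
The photon relation is E = hc/λ, giving E = 2.396e-19 J.
Converting to eV: E = 1.496 eV ≈ 1.50 eV.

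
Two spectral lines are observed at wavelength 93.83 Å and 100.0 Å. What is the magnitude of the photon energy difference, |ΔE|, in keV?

Using E = hc/λ: E₁ = 2.1171·10^-17 J, E₂ = 1.9864·10^-17 J.
|ΔE| = |2.1171·10^-17 − 1.9864·10^-17| = 1.31·10^-18 J = 8.15·10^-3 keV.

8.15·10^-3 keV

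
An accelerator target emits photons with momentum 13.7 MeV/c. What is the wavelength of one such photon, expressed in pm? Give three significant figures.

0.0905 pm

In SI units: p = 13.7 MeV/c = 7.3217e-21 kg·m/s.
Apply λ = h/p: λ = 9.050e-14 m.
Converting to pm: λ = 0.09050 pm ≈ 0.0905 pm.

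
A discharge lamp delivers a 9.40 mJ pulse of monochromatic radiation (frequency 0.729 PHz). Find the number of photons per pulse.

Per-photon energy: E = 4.830 × 10^-19 J (from frequency = 0.729 PHz).
N = E_total / E_photon = 0.00940 J / 4.830 × 10^-19 J = 1.95 × 10^16.

1.95 × 10^16 photons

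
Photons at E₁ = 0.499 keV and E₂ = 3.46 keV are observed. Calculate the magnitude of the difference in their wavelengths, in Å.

Using λ = hc/E: λ₁ = 2.485 × 10^-9 m, λ₂ = 3.583 × 10^-10 m.
|Δλ| = |2.485 × 10^-9 − 3.583 × 10^-10| = 2.13 × 10^-9 m = 21.3 Å.

21.3 Å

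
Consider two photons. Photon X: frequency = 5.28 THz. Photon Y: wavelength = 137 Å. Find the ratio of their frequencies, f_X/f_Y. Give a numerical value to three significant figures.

2.41 × 10^-4

f_X = 5.280 × 10^12 Hz (from frequency = 5.28 THz, via f given directly).
f_Y = 2.188 × 10^16 Hz (from wavelength = 137 Å, via f = c/λ).
Ratio = 5.280 × 10^12 / 2.188 × 10^16 = 2.41 × 10^-4.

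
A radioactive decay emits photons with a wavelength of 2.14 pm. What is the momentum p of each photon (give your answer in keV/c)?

First convert: λ = 2.14 pm = 2.14e-12 m.
For a photon p = h/λ, so p = 3.096e-22 kg·m/s.
Converting to keV/c: p = 579.4 keV/c ≈ 579 keV/c.

579 keV/c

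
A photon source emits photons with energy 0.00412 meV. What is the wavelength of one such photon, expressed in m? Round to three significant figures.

(h = 6.62607015 × 10^-34 J·s, c = 2.99792458 × 10^8 m/s, 1 eV = 1.602176634 × 10^-19 J.)
First convert: E = 0.00412 meV = 6.6010 × 10^-25 J.
Since λ = hc/E for a photon, λ = 0.3009 m.
So λ ≈ 0.301 m.

0.301 m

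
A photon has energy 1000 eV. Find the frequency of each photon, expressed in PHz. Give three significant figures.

In SI units: E = 1000 eV = 1.6022·10^-16 J.
The photon relation is f = E/h, giving f = 2.418·10^17 Hz.
Converting to PHz: f = 241.8 PHz ≈ 242 PHz.

242 PHz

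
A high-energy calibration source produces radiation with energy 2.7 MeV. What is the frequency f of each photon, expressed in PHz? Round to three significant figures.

First convert: E = 2.7 MeV = 4.3259 × 10^-13 J.
The photon relation is f = E/h, giving f = 6.529 × 10^20 Hz.
Converting to PHz: f = 652900 PHz ≈ 6.53 × 10^5 PHz.

6.53 × 10^5 PHz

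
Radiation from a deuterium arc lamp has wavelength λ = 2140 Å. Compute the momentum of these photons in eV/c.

In SI units: λ = 2140 Å = 2.14 × 10^-7 m.
Apply p = h/λ: p = 3.096 × 10^-27 kg·m/s.
Converting to eV/c: p = 5.794 eV/c ≈ 5.79 eV/c.

5.79 eV/c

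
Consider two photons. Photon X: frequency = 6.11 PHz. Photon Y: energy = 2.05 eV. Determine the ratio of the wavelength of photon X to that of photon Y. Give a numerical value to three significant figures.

λ_X = 4.907e-8 m (from frequency = 6.11 PHz, via λ = c/f).
λ_Y = 6.048e-7 m (from energy = 2.05 eV, via λ = hc/E).
Ratio = 4.907e-8 / 6.048e-7 = 0.0811.

0.0811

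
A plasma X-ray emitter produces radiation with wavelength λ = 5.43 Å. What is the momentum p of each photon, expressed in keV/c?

Convert to SI: λ = 5.43 Å = 5.43e-10 m.
The photon relation is p = h/λ, giving p = 1.220e-24 kg·m/s.
Converting to keV/c: p = 2.283 keV/c ≈ 2.28 keV/c.

2.28 keV/c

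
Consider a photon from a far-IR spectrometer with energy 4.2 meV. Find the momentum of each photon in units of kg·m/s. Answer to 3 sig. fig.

Use c = 2.99792458·10^8 m/s, 1 eV = 1.602176634·10^-19 J.
In SI units: E = 4.2 meV = 6.7291·10^-22 J.
For a photon p = E/c, so p = 2.245·10^-30 kg·m/s.
So p ≈ 2.24·10^-30 kg·m/s.

2.24·10^-30 kg·m/s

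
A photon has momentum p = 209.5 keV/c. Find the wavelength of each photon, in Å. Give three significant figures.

0.0592 Å

First convert: p = 209.5 keV/c = 1.1196·10^-22 kg·m/s.
Since λ = h/p for a photon, λ = 5.918·10^-12 m.
Converting to Å: λ = 0.05918 Å ≈ 0.0592 Å.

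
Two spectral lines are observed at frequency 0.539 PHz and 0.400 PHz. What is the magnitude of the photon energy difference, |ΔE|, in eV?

Using E = hf: E₁ = 3.571 × 10^-19 J, E₂ = 2.650 × 10^-19 J.
|ΔE| = |3.571 × 10^-19 − 2.650 × 10^-19| = 9.21 × 10^-20 J = 0.575 eV.

0.575 eV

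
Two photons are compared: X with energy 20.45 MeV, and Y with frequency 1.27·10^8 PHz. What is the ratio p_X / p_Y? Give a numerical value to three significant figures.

0.0389

p_X = 1.093·10^-20 kg·m/s (from energy = 20.45 MeV, via p = E/c).
p_Y = 2.807·10^-19 kg·m/s (from frequency = 1.27·10^8 PHz, via p = hf/c).
Ratio = 1.093·10^-20 / 2.807·10^-19 = 0.0389.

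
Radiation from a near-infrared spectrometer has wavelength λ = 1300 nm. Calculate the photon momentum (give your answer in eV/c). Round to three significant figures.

Use h = 6.62607015·10^-34 J·s, c = 2.99792458·10^8 m/s, 1 eV = 1.602176634·10^-19 J.
Convert to SI: λ = 1300 nm = 1.300·10^-6 m.
Since p = h/λ for a photon, p = 5.097·10^-28 kg·m/s.
Converting to eV/c: p = 0.9537 eV/c ≈ 0.954 eV/c.

0.954 eV/c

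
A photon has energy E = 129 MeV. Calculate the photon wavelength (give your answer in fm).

9.61 fm

In SI units: E = 129 MeV = 2.0668·10^-11 J.
For a photon λ = hc/E, so λ = 9.611·10^-15 m.
Converting to fm: λ = 9.611 fm ≈ 9.61 fm.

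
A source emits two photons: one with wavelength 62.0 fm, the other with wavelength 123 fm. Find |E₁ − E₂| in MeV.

Using E = hc/λ: E₁ = 3.204e-12 J, E₂ = 1.615e-12 J.
|ΔE| = |3.204e-12 − 1.615e-12| = 1.59e-12 J = 9.92 MeV.

9.92 MeV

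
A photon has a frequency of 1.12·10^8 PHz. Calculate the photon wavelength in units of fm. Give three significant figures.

2.68 fm

Use c = 2.99792458·10^8 m/s.
Convert to SI: f = 1.12·10^8 PHz = 1.12·10^23 Hz.
Since λ = c/f for a photon, λ = 2.677·10^-15 m.
Converting to fm: λ = 2.677 fm ≈ 2.68 fm.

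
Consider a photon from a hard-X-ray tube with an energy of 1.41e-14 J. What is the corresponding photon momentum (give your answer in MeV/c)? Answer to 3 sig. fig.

0.0880 MeV/c

Apply p = E/c: p = 4.703e-23 kg·m/s.
Converting to MeV/c: p = 0.08801 MeV/c ≈ 0.0880 MeV/c.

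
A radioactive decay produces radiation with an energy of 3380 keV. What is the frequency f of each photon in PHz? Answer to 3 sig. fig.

Convert to SI: E = 3380 keV = 5.4154 × 10^-13 J.
Apply f = E/h: f = 8.173 × 10^20 Hz.
Converting to PHz: f = 817300 PHz ≈ 8.17 × 10^5 PHz.

8.17 × 10^5 PHz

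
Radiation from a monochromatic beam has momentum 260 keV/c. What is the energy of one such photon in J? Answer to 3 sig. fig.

Use c = 2.99792458·10^8 m/s, 1 eV = 1.602176634·10^-19 J.
First convert: p = 260 keV/c = 1.3895·10^-22 kg·m/s.
Since E = pc for a photon, E = 4.166·10^-14 J.
So E ≈ 4.17·10^-14 J.

4.17·10^-14 J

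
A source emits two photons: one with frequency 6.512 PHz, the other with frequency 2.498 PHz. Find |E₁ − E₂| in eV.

16.6 eV

Using E = hf: E₁ = 4.3149·10^-18 J, E₂ = 1.6552·10^-18 J.
|ΔE| = |4.3149·10^-18 − 1.6552·10^-18| = 2.66·10^-18 J = 16.6 eV.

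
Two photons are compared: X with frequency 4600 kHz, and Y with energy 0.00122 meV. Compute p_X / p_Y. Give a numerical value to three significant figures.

0.0156

p_X = 1.017e-35 kg·m/s (from frequency = 4600 kHz, via p = hf/c).
p_Y = 6.520e-34 kg·m/s (from energy = 0.00122 meV, via p = E/c).
Ratio = 1.017e-35 / 6.520e-34 = 0.0156.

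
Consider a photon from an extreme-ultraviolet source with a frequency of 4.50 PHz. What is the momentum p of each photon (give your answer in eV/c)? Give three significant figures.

18.6 eV/c

(h = 6.62607015e-34 J·s, c = 2.99792458e8 m/s, 1 eV = 1.602176634e-19 J.)
In SI units: f = 4.50 PHz = 4.50e15 Hz.
Apply p = hf/c: p = 9.946e-27 kg·m/s.
Converting to eV/c: p = 18.61 eV/c ≈ 18.6 eV/c.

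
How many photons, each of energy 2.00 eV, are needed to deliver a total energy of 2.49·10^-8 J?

7.77·10^10 photons

Per-photon energy: E = 3.204·10^-19 J (from energy = 2.00 eV).
N = E_total / E_photon = 2.49·10^-8 J / 3.204·10^-19 J = 7.77·10^10.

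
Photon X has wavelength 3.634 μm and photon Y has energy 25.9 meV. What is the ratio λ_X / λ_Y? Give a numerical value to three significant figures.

λ_X = 3.634·10^-6 m (from wavelength = 3.634 μm, via λ given directly).
λ_Y = 4.787·10^-5 m (from energy = 25.9 meV, via λ = hc/E).
Ratio = 3.634·10^-6 / 4.787·10^-5 = 0.0759.

0.0759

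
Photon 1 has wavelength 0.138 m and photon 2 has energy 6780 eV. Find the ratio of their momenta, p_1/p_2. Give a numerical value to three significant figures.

p_1 = 4.802e-33 kg·m/s (from wavelength = 0.138 m, via p = h/λ).
p_2 = 3.623e-24 kg·m/s (from energy = 6780 eV, via p = E/c).
Ratio = 4.802e-33 / 3.623e-24 = 1.33e-9.

1.33e-9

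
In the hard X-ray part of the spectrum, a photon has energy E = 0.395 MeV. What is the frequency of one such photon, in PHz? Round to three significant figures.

9.55 × 10^4 PHz

In SI units: E = 0.395 MeV = 6.3286 × 10^-14 J.
The photon relation is f = E/h, giving f = 9.551 × 10^19 Hz.
Converting to PHz: f = 95510 PHz ≈ 9.55 × 10^4 PHz.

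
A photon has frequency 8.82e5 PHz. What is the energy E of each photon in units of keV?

3650 keV

Convert to SI: f = 8.82e5 PHz = 8.82e20 Hz.
Since E = hf for a photon, E = 5.844e-13 J.
Converting to keV: E = 3648 keV ≈ 3650 keV.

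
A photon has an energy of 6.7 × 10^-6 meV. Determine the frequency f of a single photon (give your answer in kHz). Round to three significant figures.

1620 kHz

Take h = 6.62607015 × 10^-34 J·s, 1 eV = 1.602176634 × 10^-19 J.
First convert: E = 6.7 × 10^-6 meV = 1.0735 × 10^-27 J.
For a photon f = E/h, so f = 1.620 × 10^6 Hz.
Converting to kHz: f = 1620 kHz ≈ 1620 kHz.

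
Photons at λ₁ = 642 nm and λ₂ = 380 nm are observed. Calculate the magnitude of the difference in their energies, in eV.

Using E = hc/λ: E₁ = 3.094e-19 J, E₂ = 5.227e-19 J.
|ΔE| = |3.094e-19 − 5.227e-19| = 2.13e-19 J = 1.33 eV.

1.33 eV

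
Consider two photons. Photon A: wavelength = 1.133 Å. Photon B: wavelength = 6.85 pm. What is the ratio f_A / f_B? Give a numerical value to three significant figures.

0.0605

f_A = 2.646 × 10^18 Hz (from wavelength = 1.133 Å, via f = c/λ).
f_B = 4.377 × 10^19 Hz (from wavelength = 6.85 pm, via f = c/λ).
Ratio = 2.646 × 10^18 / 4.377 × 10^19 = 0.0605.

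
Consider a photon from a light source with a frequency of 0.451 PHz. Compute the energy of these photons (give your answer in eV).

Use h = 6.62607015·10^-34 J·s, 1 eV = 1.602176634·10^-19 J.
In SI units: f = 0.451 PHz = 4.51·10^14 Hz.
The photon relation is E = hf, giving E = 2.988·10^-19 J.
Converting to eV: E = 1.865 eV ≈ 1.87 eV.

1.87 eV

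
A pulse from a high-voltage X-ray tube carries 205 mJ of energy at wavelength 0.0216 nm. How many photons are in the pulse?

2.23 × 10^13 photons

Per-photon energy: E = 9.197 × 10^-15 J (from wavelength = 0.0216 nm).
N = E_total / E_photon = 0.205 J / 9.197 × 10^-15 J = 2.23 × 10^13.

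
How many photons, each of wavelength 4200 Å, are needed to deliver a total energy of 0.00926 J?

1.96e16 photons

Per-photon energy: E = 4.730e-19 J (from wavelength = 4200 Å).
N = E_total / E_photon = 0.00926 J / 4.730e-19 J = 1.96e16.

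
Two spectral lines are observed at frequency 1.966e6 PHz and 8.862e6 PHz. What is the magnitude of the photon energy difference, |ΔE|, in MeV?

Using E = hf: E₁ = 1.3027e-12 J, E₂ = 5.8720e-12 J.
|ΔE| = |1.3027e-12 − 5.8720e-12| = 4.57e-12 J = 28.5 MeV.

28.5 MeV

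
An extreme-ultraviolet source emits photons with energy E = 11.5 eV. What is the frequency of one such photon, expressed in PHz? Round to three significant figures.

Convert to SI: E = 11.5 eV = 1.8425 × 10^-18 J.
Apply f = E/h: f = 2.781 × 10^15 Hz.
Converting to PHz: f = 2.781 PHz ≈ 2.78 PHz.

2.78 PHz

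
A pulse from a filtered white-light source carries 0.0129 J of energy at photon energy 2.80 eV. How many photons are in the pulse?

Per-photon energy: E = 4.486 × 10^-19 J (from energy = 2.80 eV).
N = E_total / E_photon = 0.0129 J / 4.486 × 10^-19 J = 2.88 × 10^16.

2.88 × 10^16 photons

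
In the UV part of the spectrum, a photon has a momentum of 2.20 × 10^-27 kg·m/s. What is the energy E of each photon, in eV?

4.12 eV

For a photon E = pc, so E = 6.595 × 10^-19 J.
Converting to eV: E = 4.117 eV ≈ 4.12 eV.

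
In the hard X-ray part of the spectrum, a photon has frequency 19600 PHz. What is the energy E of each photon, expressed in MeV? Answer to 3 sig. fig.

0.0811 MeV

Convert to SI: f = 19600 PHz = 1.96 × 10^19 Hz.
Apply E = hf: E = 1.299 × 10^-14 J.
Converting to MeV: E = 0.08106 MeV ≈ 0.0811 MeV.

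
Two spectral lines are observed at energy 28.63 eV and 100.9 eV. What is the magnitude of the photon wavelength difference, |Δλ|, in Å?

310 Å

Using λ = hc/E: λ₁ = 4.3306·10^-8 m, λ₂ = 1.2288·10^-8 m.
|Δλ| = |4.3306·10^-8 − 1.2288·10^-8| = 3.10·10^-8 m = 310 Å.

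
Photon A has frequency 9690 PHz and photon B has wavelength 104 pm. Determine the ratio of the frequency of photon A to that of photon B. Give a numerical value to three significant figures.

f_A = 9.690e18 Hz (from frequency = 9690 PHz, via f given directly).
f_B = 2.883e18 Hz (from wavelength = 104 pm, via f = c/λ).
Ratio = 9.690e18 / 2.883e18 = 3.36.

3.36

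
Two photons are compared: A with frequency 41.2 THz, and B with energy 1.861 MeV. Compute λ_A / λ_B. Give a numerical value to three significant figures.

λ_A = 7.277e-6 m (from frequency = 41.2 THz, via λ = c/f).
λ_B = 6.662e-13 m (from energy = 1.861 MeV, via λ = hc/E).
Ratio = 7.277e-6 / 6.662e-13 = 1.09e7.

1.09e7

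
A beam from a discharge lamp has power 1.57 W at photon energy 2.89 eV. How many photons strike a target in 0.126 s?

Total energy: E_total = P·t = 1.57 × 0.126 = 0.1978 J.
Per-photon energy: E = 4.630 × 10^-19 J.
N = E_total / E_photon = 4.27 × 10^17.

4.27 × 10^17 photons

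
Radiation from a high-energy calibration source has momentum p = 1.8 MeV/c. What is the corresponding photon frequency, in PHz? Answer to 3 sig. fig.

4.35 × 10^5 PHz

(h = 6.62607015 × 10^-34 J·s, c = 2.99792458 × 10^8 m/s, 1 eV = 1.602176634 × 10^-19 J.)
First convert: p = 1.8 MeV/c = 9.6197 × 10^-22 kg·m/s.
The photon relation is f = pc/h, giving f = 4.352 × 10^20 Hz.
Converting to PHz: f = 435200 PHz ≈ 4.35 × 10^5 PHz.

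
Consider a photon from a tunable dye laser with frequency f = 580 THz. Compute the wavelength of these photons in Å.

First convert: f = 580 THz = 5.80e14 Hz.
For a photon λ = c/f, so λ = 5.169e-7 m.
Converting to Å: λ = 5169 Å ≈ 5170 Å.

5170 Å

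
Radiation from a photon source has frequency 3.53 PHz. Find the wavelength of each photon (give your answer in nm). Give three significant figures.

84.9 nm

Use c = 2.99792458e8 m/s.
Convert to SI: f = 3.53 PHz = 3.53e15 Hz.
Apply λ = c/f: λ = 8.493e-8 m.
Converting to nm: λ = 84.93 nm ≈ 84.9 nm.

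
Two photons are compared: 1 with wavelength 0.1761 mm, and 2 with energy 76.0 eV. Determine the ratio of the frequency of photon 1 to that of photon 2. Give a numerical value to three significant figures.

9.26 × 10^-5

f_1 = 1.702 × 10^12 Hz (from wavelength = 0.1761 mm, via f = c/λ).
f_2 = 1.838 × 10^16 Hz (from energy = 76.0 eV, via f = E/h).
Ratio = 1.702 × 10^12 / 1.838 × 10^16 = 9.26 × 10^-5.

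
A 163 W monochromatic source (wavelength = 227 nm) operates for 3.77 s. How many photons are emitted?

Total energy: E_total = P·t = 163 × 3.77 = 614.5 J.
Per-photon energy: E = 8.751e-19 J.
N = E_total / E_photon = 7.02e20.

7.02e20 photons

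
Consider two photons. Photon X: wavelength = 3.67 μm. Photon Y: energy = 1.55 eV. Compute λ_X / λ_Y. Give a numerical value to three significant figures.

4.59

λ_X = 3.670·10^-6 m (from wavelength = 3.67 μm, via λ given directly).
λ_Y = 7.999·10^-7 m (from energy = 1.55 eV, via λ = hc/E).
Ratio = 3.670·10^-6 / 7.999·10^-7 = 4.59.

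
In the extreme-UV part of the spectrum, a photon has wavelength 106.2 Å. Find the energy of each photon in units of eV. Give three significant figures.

Use h = 6.62607015e-34 J·s, c = 2.99792458e8 m/s, 1 eV = 1.602176634e-19 J.
First convert: λ = 106.2 Å = 1.062e-8 m.
For a photon E = hc/λ, so E = 1.870e-17 J.
Converting to eV: E = 116.7 eV ≈ 117 eV.

117 eV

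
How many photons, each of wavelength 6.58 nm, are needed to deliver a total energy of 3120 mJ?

1.03·10^17 photons

Per-photon energy: E = 3.019·10^-17 J (from wavelength = 6.58 nm).
N = E_total / E_photon = 3.12 J / 3.019·10^-17 J = 1.03·10^17.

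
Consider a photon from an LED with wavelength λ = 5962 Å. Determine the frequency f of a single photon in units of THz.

In SI units: λ = 5962 Å = 5.962 × 10^-7 m.
For a photon f = c/λ, so f = 5.028 × 10^14 Hz.
Converting to THz: f = 502.8 THz ≈ 503 THz.

503 THz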